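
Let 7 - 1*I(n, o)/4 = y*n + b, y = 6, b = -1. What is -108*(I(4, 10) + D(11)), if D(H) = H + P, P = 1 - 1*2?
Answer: 5832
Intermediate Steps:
P = -1 (P = 1 - 2 = -1)
D(H) = -1 + H (D(H) = H - 1 = -1 + H)
I(n, o) = 32 - 24*n (I(n, o) = 28 - 4*(6*n - 1) = 28 - 4*(-1 + 6*n) = 28 + (4 - 24*n) = 32 - 24*n)
-108*(I(4, 10) + D(11)) = -108*((32 - 24*4) + (-1 + 11)) = -108*((32 - 96) + 10) = -108*(-64 + 10) = -108*(-54) = 5832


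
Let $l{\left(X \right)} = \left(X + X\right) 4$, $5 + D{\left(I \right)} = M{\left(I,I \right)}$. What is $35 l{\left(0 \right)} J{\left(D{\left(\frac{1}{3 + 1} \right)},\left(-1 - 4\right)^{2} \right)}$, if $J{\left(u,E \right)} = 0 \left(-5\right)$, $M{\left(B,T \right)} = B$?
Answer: $0$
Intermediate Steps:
$D{\left(I \right)} = -5 + I$
$J{\left(u,E \right)} = 0$
$l{\left(X \right)} = 8 X$ ($l{\left(X \right)} = 2 X 4 = 8 X$)
$35 l{\left(0 \right)} J{\left(D{\left(\frac{1}{3 + 1} \right)},\left(-1 - 4\right)^{2} \right)} = 35 \cdot 8 \cdot 0 \cdot 0 = 35 \cdot 0 \cdot 0 = 0 \cdot 0 = 0$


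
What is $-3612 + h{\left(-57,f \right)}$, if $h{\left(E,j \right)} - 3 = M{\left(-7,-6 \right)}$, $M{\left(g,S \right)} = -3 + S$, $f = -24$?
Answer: $-3618$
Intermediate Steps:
$h{\left(E,j \right)} = -6$ ($h{\left(E,j \right)} = 3 - 9 = -6$)
$-3612 + h{\left(-57,f \right)} = -3612 - 6 = -3618$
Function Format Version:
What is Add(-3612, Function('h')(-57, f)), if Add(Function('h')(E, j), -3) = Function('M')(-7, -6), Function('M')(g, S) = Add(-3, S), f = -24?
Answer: -3618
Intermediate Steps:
Function('h')(E, j) = -6 (Function('h')(E, j) = Add(3, Add(-3, -6)) = Add(3, -9) = -6)
Add(-3612, Function('h')(-57, f)) = Add(-3612, -6) = -3618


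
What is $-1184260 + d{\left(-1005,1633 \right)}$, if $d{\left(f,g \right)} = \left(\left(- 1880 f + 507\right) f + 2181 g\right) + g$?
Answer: $-1896977589$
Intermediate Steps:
$d{\left(f,g \right)} = 2182 g + f \left(507 - 1880 f\right)$ ($d{\left(f,g \right)} = \left(\left(507 - 1880 f\right) f + 2181 g\right) + g = \left(f \left(507 - 1880 f\right) + 2181 g\right) + g = \left(2181 g + f \left(507 - 1880 f\right)\right) + g = 2182 g + f \left(507 - 1880 f\right)$)
$-1184260 + d{\left(-1005,1633 \right)} = -1184260 + \left(- 1880 \left(-1005\right)^{2} + 507 \left(-1005\right) + 2182 \cdot 1633\right) = -1184260 - 1895793329 = -1896977589$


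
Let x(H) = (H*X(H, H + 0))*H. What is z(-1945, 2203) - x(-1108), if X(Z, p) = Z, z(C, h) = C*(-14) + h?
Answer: 1360281145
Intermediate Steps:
z(C, h) = h - 14*C (z(C, h) = -14*C + h = h - 14*C)
x(H) = H³ (x(H) = (H*H)*H = H²*H = H³)
z(-1945, 2203) - x(-1108) = (2203 - 14*(-1945)) - 1*(-1108)³ = (2203 + 27230) - 1*(-1360251712) = 29433 + 1360251712 = 1360281145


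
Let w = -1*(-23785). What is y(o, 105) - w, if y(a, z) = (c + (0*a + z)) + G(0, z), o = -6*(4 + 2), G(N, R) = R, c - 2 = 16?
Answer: -23557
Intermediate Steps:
c = 18 (c = 2 + 16 = 18)
w = 23785
o = -36 (o = -6*6 = -36)
y(a, z) = 18 + 2*z (y(a, z) = (18 + (0*a + z)) + z = (18 + (0 + z)) + z = (18 + z) + z = 18 + 2*z)
y(o, 105) - w = (18 + 2*105) - 1*23785 = (18 + 210) - 23785 = 228 - 23785 = -23557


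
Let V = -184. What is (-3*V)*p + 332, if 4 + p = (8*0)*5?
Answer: -1876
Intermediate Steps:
p = -4 (p = -4 + (8*0)*5 = -4 + 0*5 = -4 + 0 = -4)
(-3*V)*p + 332 = -3*(-184)*(-4) + 332 = 552*(-4) + 332 = -2208 + 332 = -1876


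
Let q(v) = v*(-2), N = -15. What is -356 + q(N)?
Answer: -326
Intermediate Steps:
q(v) = -2*v
-356 + q(N) = -356 - 2*(-15) = -356 + 30 = -326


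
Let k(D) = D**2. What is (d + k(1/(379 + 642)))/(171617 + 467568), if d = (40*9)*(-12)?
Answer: -4503345119/666312650585 ≈ -0.0067586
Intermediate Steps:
d = -4320 (d = 360*(-12) = -4320)
(d + k(1/(379 + 642)))/(171617 + 467568) = (-4320 + (1/(379 + 642))**2)/(171617 + 467568) = (-4320 + (1/1021)**2)/639185 = (-4320 + (1/1021)**2)*(1/639185) = (-4320 + 1/1042441)*(1/639185) = -4503345119/1042441*1/639185 = -4503345119/666312650585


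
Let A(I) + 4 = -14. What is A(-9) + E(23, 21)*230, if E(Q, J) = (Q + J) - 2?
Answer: 9642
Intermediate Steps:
A(I) = -18 (A(I) = -4 - 14 = -18)
E(Q, J) = -2 + J + Q (E(Q, J) = (J + Q) - 2 = -2 + J + Q)
A(-9) + E(23, 21)*230 = -18 + (-2 + 21 + 23)*230 = -18 + 42*230 = -18 + 9660 = 9642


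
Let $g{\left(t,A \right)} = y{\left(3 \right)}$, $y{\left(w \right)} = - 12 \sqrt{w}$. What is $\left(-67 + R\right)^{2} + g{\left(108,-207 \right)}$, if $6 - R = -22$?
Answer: $1521 - 12 \sqrt{3} \approx 1500.2$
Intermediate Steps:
$R = 28$ ($R = 6 - -22 = 6 + 22 = 28$)
$g{\left(t,A \right)} = - 12 \sqrt{3}$
$\left(-67 + R\right)^{2} + g{\left(108,-207 \right)} = \left(-67 + 28\right)^{2} - 12 \sqrt{3} = \left(-39\right)^{2} - 12 \sqrt{3} = 1521 - 12 \sqrt{3}$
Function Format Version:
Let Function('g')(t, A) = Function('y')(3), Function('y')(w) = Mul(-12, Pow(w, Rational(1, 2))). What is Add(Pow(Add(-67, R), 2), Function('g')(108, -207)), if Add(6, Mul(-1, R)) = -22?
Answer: Add(1521, Mul(-12, Pow(3, Rational(1, 2)))) ≈ 1500.2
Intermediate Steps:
R = 28 (R = Add(6, Mul(-1, -22)) = Add(6, 22) = 28)
Function('g')(t, A) = Mul(-12, Pow(3, Rational(1, 2)))
Add(Pow(Add(-67, R), 2), Function('g')(108, -207)) = Add(Pow(Add(-67, 28), 2), Mul(-12, Pow(3, Rational(1, 2)))) = Add(Pow(-39, 2), Mul(-12, Pow(3, Rational(1, 2)))) = Add(1521, Mul(-12, Pow(3, Rational(1, 2))))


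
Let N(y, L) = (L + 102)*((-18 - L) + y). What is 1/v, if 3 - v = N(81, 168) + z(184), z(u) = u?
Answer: 1/28169 ≈ 3.5500e-5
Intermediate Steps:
N(y, L) = (102 + L)*(-18 + y - L)
v = 28169 (v = 3 - ((-1836 - 1*168² - 120*168 + 102*81 + 168*81) + 184) = 3 - ((-1836 - 1*28224 - 20160 + 8262 + 13608) + 184) = 3 - ((-1836 - 28224 - 20160 + 8262 + 13608) + 184) = 3 - (-28350 + 184) = 3 - 1*(-28166) = 3 + 28166 = 28169)
1/v = 1/28169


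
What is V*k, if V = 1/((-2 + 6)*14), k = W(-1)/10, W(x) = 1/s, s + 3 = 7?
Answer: 1/2240 ≈ 0.00044643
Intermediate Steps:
s = 4 (s = -3 + 7 = 4)
W(x) = ¼ (W(x) = 1/4 = ¼)
k = 1/40 (k = (¼)/10 = (¼)*(⅒) = 1/40 ≈ 0.025000)
V = 1/56 (V = (1/14)/4 = (¼)*(1/14) = 1/56 ≈ 0.017857)
V*k = (1/56)*(1/40) = 1/2240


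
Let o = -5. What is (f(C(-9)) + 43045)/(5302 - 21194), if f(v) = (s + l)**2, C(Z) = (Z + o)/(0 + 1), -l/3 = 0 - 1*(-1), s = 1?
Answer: -43049/15892 ≈ -2.7088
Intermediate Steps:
l = -3 (l = -3*(0 - 1*(-1)) = -3*(0 + 1) = -3*1 = -3)
C(Z) = -5 + Z (C(Z) = (Z - 5)/(0 + 1) = (-5 + Z)/1 = (-5 + Z)*1 = -5 + Z)
f(v) = 4 (f(v) = (1 - 3)**2 = (-2)**2 = 4)
(f(C(-9)) + 43045)/(5302 - 21194) = (4 + 43045)/(5302 - 21194) = 43049/(-15892) = 43049*(-1/15892) = -43049/15892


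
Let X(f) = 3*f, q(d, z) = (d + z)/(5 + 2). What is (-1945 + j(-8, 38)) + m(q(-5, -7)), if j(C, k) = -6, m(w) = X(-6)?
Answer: -1969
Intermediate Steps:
q(d, z) = d/7 + z/7 (q(d, z) = (d + z)/7 = (d + z)*(⅐) = d/7 + z/7)
m(w) = -18 (m(w) = 3*(-6) = -18)
(-1945 + j(-8, 38)) + m(q(-5, -7)) = (-1945 - 6) - 18 = -1951 - 18 = -1969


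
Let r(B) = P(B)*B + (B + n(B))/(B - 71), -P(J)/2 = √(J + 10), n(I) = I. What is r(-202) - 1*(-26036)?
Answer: 7108232/273 + 3232*I*√3 ≈ 26037.0 + 5598.0*I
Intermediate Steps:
P(J) = -2*√(10 + J) (P(J) = -2*√(J + 10) = -2*√(10 + J))
r(B) = -2*B*√(10 + B) + 2*B/(-71 + B) (r(B) = (-2*√(10 + B))*B + (B + B)/(B - 71) = -2*B*√(10 + B) + (2*B)/(-71 + B) = -2*B*√(10 + B) + 2*B/(-71 + B))
r(-202) - 1*(-26036) = 2*(-202)*(1 + 71*√(10 - 202) - 1*(-202)*√(10 - 202))/(-71 - 202) - 1*(-26036) = 2*(-202)*(1 + 71*√(-192) - 1*(-202)*√(-192))/(-273) + 26036 = 2*(-202)*(-1/273)*(1 + 71*(8*I*√3) - 1*(-202)*8*I*√3) + 26036 = 2*(-202)*(-1/273)*(1 + 568*I*√3 + 1616*I*√3) + 26036 = 2*(-202)*(-1/273)*(1 + 2184*I*√3) + 26036 = (404/273 + 3232*I*√3) + 26036 = 7108232/273 + 3232*I*√3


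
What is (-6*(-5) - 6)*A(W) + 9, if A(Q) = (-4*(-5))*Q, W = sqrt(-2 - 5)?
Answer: 9 + 480*I*sqrt(7) ≈ 9.0 + 1270.0*I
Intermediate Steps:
W = I*sqrt(7) (W = sqrt(-7) = I*sqrt(7) ≈ 2.6458*I)
A(Q) = 20*Q
(-6*(-5) - 6)*A(W) + 9 = (-6*(-5) - 6)*(20*(I*sqrt(7))) + 9 = (30 - 6)*(20*I*sqrt(7)) + 9 = 24*(20*I*sqrt(7)) + 9 = 480*I*sqrt(7) + 9 = 9 + 480*I*sqrt(7)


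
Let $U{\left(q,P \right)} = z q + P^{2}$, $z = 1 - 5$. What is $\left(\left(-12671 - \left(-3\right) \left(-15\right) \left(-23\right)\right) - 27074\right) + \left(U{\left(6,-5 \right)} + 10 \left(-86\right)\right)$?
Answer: $-39569$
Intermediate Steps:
$z = -4$ ($z = 1 - 5 = -4$)
$U{\left(q,P \right)} = P^{2} - 4 q$ ($U{\left(q,P \right)} = - 4 q + P^{2} = P^{2} - 4 q$)
$\left(\left(-12671 - \left(-3\right) \left(-15\right) \left(-23\right)\right) - 27074\right) + \left(U{\left(6,-5 \right)} + 10 \left(-86\right)\right) = \left(\left(-12671 - \left(-3\right) \left(-15\right) \left(-23\right)\right) - 27074\right) + \left(\left(\left(-5\right)^{2} - 24\right) + 10 \left(-86\right)\right) = \left(\left(-12671 - 45 \left(-23\right)\right) - 27074\right) + \left(\left(25 - 24\right) - 860\right) = \left(\left(-12671 - -1035\right) - 27074\right) + \left(1 - 860\right) = \left(\left(-12671 + 1035\right) - 27074\right) - 859 = \left(-11636 - 27074\right) - 859 = -38710 - 859 = -39569$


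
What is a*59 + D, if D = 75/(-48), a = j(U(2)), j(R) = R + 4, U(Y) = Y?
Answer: 5639/16 ≈ 352.44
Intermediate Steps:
j(R) = 4 + R
a = 6 (a = 4 + 2 = 6)
D = -25/16 (D = 75*(-1/48) = -25/16 ≈ -1.5625)
a*59 + D = 6*59 - 25/16 = 354 - 25/16 = 5639/16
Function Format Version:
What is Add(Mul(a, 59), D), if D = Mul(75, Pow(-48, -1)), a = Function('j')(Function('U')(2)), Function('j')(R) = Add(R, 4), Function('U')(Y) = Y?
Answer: Rational(5639, 16) ≈ 352.44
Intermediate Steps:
Function('j')(R) = Add(4, R)
a = 6 (a = Add(4, 2) = 6)
D = Rational(-25, 16) (D = Mul(75, Rational(-1, 48)) = Rational(-25, 16) ≈ -1.5625)
Add(Mul(a, 59), D) = Add(Mul(6, 59), Rational(-25, 16)) = Add(354, Rational(-25, 16)) = Rational(5639, 16)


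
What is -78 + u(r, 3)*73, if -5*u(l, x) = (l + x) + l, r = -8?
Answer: 559/5 ≈ 111.80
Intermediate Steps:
u(l, x) = -2*l/5 - x/5 (u(l, x) = -((l + x) + l)/5 = -(x + 2*l)/5 = -2*l/5 - x/5)
-78 + u(r, 3)*73 = -78 + (-⅖*(-8) - ⅕*3)*73 = -78 + (16/5 - ⅗)*73 = -78 + (13/5)*73 = -78 + 949/5 = 559/5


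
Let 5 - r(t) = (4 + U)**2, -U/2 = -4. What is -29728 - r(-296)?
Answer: -29589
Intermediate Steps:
U = 8 (U = -2*(-4) = 8)
r(t) = -139 (r(t) = 5 - (4 + 8)**2 = 5 - 1*12**2 = 5 - 1*144 = 5 - 144 = -139)
-29728 - r(-296) = -29728 - 1*(-139) = -29728 + 139 = -29589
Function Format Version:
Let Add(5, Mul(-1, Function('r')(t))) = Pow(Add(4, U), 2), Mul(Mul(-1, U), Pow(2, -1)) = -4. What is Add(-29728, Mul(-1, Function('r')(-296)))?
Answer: -29589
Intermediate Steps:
U = 8 (U = Mul(-2, -4) = 8)
Function('r')(t) = -139 (Function('r')(t) = Add(5, Mul(-1, Pow(Add(4, 8), 2))) = Add(5, Mul(-1, Pow(12, 2))) = Add(5, Mul(-1, 144)) = Add(5, -144) = -139)
Add(-29728, Mul(-1, Function('r')(-296))) = Add(-29728, Mul(-1, -139)) = Add(-29728, 139) = -29589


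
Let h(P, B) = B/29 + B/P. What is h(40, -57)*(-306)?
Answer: 601749/580 ≈ 1037.5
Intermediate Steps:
h(P, B) = B/29 + B/P (h(P, B) = B*(1/29) + B/P = B/29 + B/P)
h(40, -57)*(-306) = ((1/29)*(-57) - 57/40)*(-306) = (-57/29 - 57*1/40)*(-306) = (-57/29 - 57/40)*(-306) = -3933/1160*(-306) = 601749/580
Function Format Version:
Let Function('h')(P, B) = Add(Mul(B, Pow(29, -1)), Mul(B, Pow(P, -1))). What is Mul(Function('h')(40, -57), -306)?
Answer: Rational(601749, 580) ≈ 1037.5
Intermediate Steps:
Function('h')(P, B) = Add(Mul(Rational(1, 29), B), Mul(B, Pow(P, -1))) (Function('h')(P, B) = Add(Mul(B, Rational(1, 29)), Mul(B, Pow(P, -1))) = Add(Mul(Rational(1, 29), B), Mul(B, Pow(P, -1))))
Mul(Function('h')(40, -57), -306) = Mul(Add(Mul(Rational(1, 29), -57), Mul(-57, Pow(40, -1))), -306) = Mul(Add(Rational(-57, 29), Mul(-57, Rational(1, 40))), -306) = Mul(Add(Rational(-57, 29), Rational(-57, 40)), -306) = Mul(Rational(-3933, 1160), -306) = Rational(601749, 580)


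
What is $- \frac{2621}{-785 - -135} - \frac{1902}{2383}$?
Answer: $\frac{5009543}{1548950} \approx 3.2342$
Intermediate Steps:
$- \frac{2621}{-785 - -135} - \frac{1902}{2383} = - \frac{2621}{-785 + 135} - \frac{1902}{2383} = - \frac{2621}{-650} - \frac{1902}{2383} = \left(-2621\right) \left(- \frac{1}{650}\right) - \frac{1902}{2383} = \frac{2621}{650} - \frac{1902}{2383} = \frac{5009543}{1548950}$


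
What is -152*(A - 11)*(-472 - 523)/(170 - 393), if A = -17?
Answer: 4234720/223 ≈ 18990.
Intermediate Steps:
-152*(A - 11)*(-472 - 523)/(170 - 393) = -152*(-17 - 11)*(-472 - 523)/(170 - 393) = -(-4256)*(-995/(-223)) = -(-4256)*(-995*(-1/223)) = -(-4256)*995/223 = -152*(-27860/223) = 4234720/223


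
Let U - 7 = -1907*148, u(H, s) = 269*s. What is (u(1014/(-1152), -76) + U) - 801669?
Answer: -1104342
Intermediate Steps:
U = -282229 (U = 7 - 1907*148 = 7 - 282236 = -282229)
(u(1014/(-1152), -76) + U) - 801669 = (269*(-76) - 282229) - 801669 = (-20444 - 282229) - 801669 = -302673 - 801669 = -1104342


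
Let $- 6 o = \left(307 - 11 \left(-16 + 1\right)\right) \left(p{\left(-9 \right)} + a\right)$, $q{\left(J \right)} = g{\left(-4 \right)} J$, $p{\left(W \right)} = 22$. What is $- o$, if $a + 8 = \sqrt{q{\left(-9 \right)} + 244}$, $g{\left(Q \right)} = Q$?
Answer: $\frac{3304}{3} + \frac{472 \sqrt{70}}{3} \approx 2417.7$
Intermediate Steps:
$q{\left(J \right)} = - 4 J$
$a = -8 + 2 \sqrt{70}$ ($a = -8 + \sqrt{\left(-4\right) \left(-9\right) + 244} = -8 + \sqrt{36 + 244} = -8 + \sqrt{280} = -8 + 2 \sqrt{70} \approx 8.7332$)
$o = - \frac{3304}{3} - \frac{472 \sqrt{70}}{3}$ ($o = - \frac{\left(307 - 11 \left(-16 + 1\right)\right) \left(22 - \left(8 - 2 \sqrt{70}\right)\right)}{6} = - \frac{\left(307 - -165\right) \left(14 + 2 \sqrt{70}\right)}{6} = - \frac{\left(307 + 165\right) \left(14 + 2 \sqrt{70}\right)}{6} = - \frac{472 \left(14 + 2 \sqrt{70}\right)}{6} = - \frac{6608 + 944 \sqrt{70}}{6} = - \frac{3304}{3} - \frac{472 \sqrt{70}}{3} \approx -2417.7$)
$- o = - (- \frac{3304}{3} - \frac{472 \sqrt{70}}{3}) = \frac{3304}{3} + \frac{472 \sqrt{70}}{3}$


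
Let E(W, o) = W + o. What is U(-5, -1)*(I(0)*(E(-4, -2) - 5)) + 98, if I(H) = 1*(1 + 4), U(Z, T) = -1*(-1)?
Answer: 43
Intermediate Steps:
U(Z, T) = 1
I(H) = 5 (I(H) = 1*5 = 5)
U(-5, -1)*(I(0)*(E(-4, -2) - 5)) + 98 = 1*(5*((-4 - 2) - 5)) + 98 = 1*(5*(-6 - 5)) + 98 = 1*(5*(-11)) + 98 = 1*(-55) + 98 = -55 + 98 = 43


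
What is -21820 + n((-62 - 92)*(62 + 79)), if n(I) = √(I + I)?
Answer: -21820 + 2*I*√10857 ≈ -21820.0 + 208.39*I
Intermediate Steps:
n(I) = √2*√I (n(I) = √(2*I) = √2*√I)
-21820 + n((-62 - 92)*(62 + 79)) = -21820 + √2*√((-62 - 92)*(62 + 79)) = -21820 + √2*√(-154*141) = -21820 + √2*√(-21714) = -21820 + √2*(I*√21714) = -21820 + 2*I*√10857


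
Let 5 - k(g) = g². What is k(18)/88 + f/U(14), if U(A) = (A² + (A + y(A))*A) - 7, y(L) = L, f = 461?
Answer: -13161/4648 ≈ -2.8315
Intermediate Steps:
k(g) = 5 - g²
U(A) = -7 + 3*A² (U(A) = (A² + (A + A)*A) - 7 = (A² + (2*A)*A) - 7 = (A² + 2*A²) - 7 = 3*A² - 7 = -7 + 3*A²)
k(18)/88 + f/U(14) = (5 - 1*18²)/88 + 461/(-7 + 3*14²) = (5 - 1*324)*(1/88) + 461/(-7 + 3*196) = (5 - 324)*(1/88) + 461/(-7 + 588) = -319*1/88 + 461/581 = -29/8 + 461*(1/581) = -29/8 + 461/581 = -13161/4648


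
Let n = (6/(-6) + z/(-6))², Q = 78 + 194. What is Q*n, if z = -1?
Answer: 1700/9 ≈ 188.89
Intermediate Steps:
Q = 272
n = 25/36 (n = (6/(-6) - 1/(-6))² = (6*(-⅙) - 1*(-⅙))² = (-1 + ⅙)² = (-⅚)² = 25/36 ≈ 0.69444)
Q*n = 272*(25/36) = 1700/9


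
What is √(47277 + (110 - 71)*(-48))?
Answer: 3*√5045 ≈ 213.08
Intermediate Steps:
√(47277 + (110 - 71)*(-48)) = √(47277 + 39*(-48)) = √(47277 - 1872) = √45405 = 3*√5045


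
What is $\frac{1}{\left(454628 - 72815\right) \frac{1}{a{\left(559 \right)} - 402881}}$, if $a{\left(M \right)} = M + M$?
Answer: $- \frac{133921}{127271} \approx -1.0522$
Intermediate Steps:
$a{\left(M \right)} = 2 M$
$\frac{1}{\left(454628 - 72815\right) \frac{1}{a{\left(559 \right)} - 402881}} = \frac{1}{\left(454628 - 72815\right) \frac{1}{2 \cdot 559 - 402881}} = \frac{1}{381813 \frac{1}{1118 - 402881}} = \frac{1}{381813 \frac{1}{-401763}} = \frac{1}{381813 \left(- \frac{1}{401763}\right)} = \frac{1}{- \frac{127271}{133921}} = - \frac{133921}{127271}$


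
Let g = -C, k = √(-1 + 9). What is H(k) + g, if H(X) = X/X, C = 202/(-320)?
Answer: 261/160 ≈ 1.6313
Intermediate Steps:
C = -101/160 (C = 202*(-1/320) = -101/160 ≈ -0.63125)
k = 2*√2 (k = √8 = 2*√2 ≈ 2.8284)
g = 101/160 (g = -1*(-101/160) = 101/160 ≈ 0.63125)
H(X) = 1
H(k) + g = 1 + 101/160 = 261/160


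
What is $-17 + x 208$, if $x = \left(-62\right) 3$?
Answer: $-38705$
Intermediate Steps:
$x = -186$
$-17 + x 208 = -17 - 38688 = -38705$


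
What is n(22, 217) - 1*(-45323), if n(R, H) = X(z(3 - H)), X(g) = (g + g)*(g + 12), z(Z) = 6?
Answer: 45539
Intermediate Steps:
X(g) = 2*g*(12 + g) (X(g) = (2*g)*(12 + g) = 2*g*(12 + g))
n(R, H) = 216 (n(R, H) = 2*6*(12 + 6) = 2*6*18 = 216)
n(22, 217) - 1*(-45323) = 216 - 1*(-45323) = 216 + 45323 = 45539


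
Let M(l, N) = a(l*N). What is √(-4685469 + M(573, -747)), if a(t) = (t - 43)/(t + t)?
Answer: I*√95380799976627618/142677 ≈ 2164.6*I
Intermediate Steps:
a(t) = (-43 + t)/(2*t) (a(t) = (-43 + t)/((2*t)) = (-43 + t)*(1/(2*t)) = (-43 + t)/(2*t))
M(l, N) = (-43 + N*l)/(2*N*l) (M(l, N) = (-43 + l*N)/(2*((l*N))) = (-43 + N*l)/(2*((N*l))) = (1/(N*l))*(-43 + N*l)/2 = (-43 + N*l)/(2*N*l))
√(-4685469 + M(573, -747)) = √(-4685469 + (½)*(-43 - 747*573)/(-747*573)) = √(-4685469 + (½)*(-1/747)*(1/573)*(-43 - 428031)) = √(-4685469 + (½)*(-1/747)*(1/573)*(-428074)) = √(-4685469 + 214037/428031) = √(-2005525767502/428031) = I*√95380799976627618/142677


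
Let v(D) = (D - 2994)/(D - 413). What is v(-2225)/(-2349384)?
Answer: -5219/6197674992 ≈ -8.4209e-7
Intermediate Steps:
v(D) = (-2994 + D)/(-413 + D)
v(-2225)/(-2349384) = ((-2994 - 2225)/(-413 - 2225))/(-2349384) = (-5219/(-2638))*(-1/2349384) = -1/2638*(-5219)*(-1/2349384) = (5219/2638)*(-1/2349384) = -5219/6197674992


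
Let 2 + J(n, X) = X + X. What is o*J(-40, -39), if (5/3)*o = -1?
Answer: 48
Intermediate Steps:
o = -3/5 (o = (3/5)*(-1) = -3/5 ≈ -0.60000)
J(n, X) = -2 + 2*X (J(n, X) = -2 + (X + X) = -2 + 2*X)
o*J(-40, -39) = -3*(-2 + 2*(-39))/5 = -3*(-2 - 78)/5 = -3/5*(-80) = 48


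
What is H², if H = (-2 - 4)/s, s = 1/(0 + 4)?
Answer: 576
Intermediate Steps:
s = ¼ (s = 1/4 = ¼ ≈ 0.25000)
H = -24 (H = (-2 - 4)/(¼) = 4*(-6) = -24)
H² = (-24)² = 576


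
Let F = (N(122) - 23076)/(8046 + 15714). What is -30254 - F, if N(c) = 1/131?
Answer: -18832873457/622512 ≈ -30253.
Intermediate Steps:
N(c) = 1/131
F = -604591/622512 (F = (1/131 - 23076)/(8046 + 15714) = -3022955/131/23760 = -3022955/131*1/23760 = -604591/622512 ≈ -0.97121)
-30254 - F = -30254 - 1*(-604591/622512) = -30254 + 604591/622512 = -18832873457/622512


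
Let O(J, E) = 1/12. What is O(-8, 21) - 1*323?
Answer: -3875/12 ≈ -322.92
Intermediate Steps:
O(J, E) = 1/12
O(-8, 21) - 1*323 = 1/12 - 1*323 = 1/12 - 323 = -3875/12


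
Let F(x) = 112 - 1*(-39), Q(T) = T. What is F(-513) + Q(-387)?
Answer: -236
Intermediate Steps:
F(x) = 151 (F(x) = 112 + 39 = 151)
F(-513) + Q(-387) = 151 - 387 = -236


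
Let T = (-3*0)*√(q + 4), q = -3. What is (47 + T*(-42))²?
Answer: 2209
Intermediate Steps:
T = 0 (T = (-3*0)*√(-3 + 4) = 0*√1 = 0*1 = 0)
(47 + T*(-42))² = (47 + 0*(-42))² = (47 + 0)² = 47² = 2209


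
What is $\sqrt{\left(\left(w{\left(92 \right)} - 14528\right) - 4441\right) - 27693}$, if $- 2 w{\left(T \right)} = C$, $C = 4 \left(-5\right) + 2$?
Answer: $i \sqrt{46653} \approx 215.99 i$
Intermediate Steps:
$C = -18$ ($C = -20 + 2 = -18$)
$w{\left(T \right)} = 9$ ($w{\left(T \right)} = \left(- \frac{1}{2}\right) \left(-18\right) = 9$)
$\sqrt{\left(\left(w{\left(92 \right)} - 14528\right) - 4441\right) - 27693} = \sqrt{\left(\left(9 - 14528\right) - 4441\right) - 27693} = \sqrt{\left(-14519 - 4441\right) - 27693} = \sqrt{-18960 - 27693} = \sqrt{-46653} = i \sqrt{46653}$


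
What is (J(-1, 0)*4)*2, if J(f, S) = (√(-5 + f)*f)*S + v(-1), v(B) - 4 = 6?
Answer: 80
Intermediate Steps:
v(B) = 10 (v(B) = 4 + 6 = 10)
J(f, S) = 10 + S*f*√(-5 + f) (J(f, S) = (√(-5 + f)*f)*S + 10 = (f*√(-5 + f))*S + 10 = S*f*√(-5 + f) + 10 = 10 + S*f*√(-5 + f))
(J(-1, 0)*4)*2 = ((10 + 0*(-1)*√(-5 - 1))*4)*2 = ((10 + 0*(-1)*√(-6))*4)*2 = ((10 + 0*(-1)*(I*√6))*4)*2 = ((10 + 0)*4)*2 = (10*4)*2 = 40*2 = 80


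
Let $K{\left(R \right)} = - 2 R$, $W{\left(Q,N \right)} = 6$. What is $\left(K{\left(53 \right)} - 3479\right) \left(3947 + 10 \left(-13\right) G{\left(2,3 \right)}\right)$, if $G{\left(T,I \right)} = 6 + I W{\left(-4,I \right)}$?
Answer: $-2964795$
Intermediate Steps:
$G{\left(T,I \right)} = 6 + 6 I$ ($G{\left(T,I \right)} = 6 + I 6 = 6 + 6 I$)
$\left(K{\left(53 \right)} - 3479\right) \left(3947 + 10 \left(-13\right) G{\left(2,3 \right)}\right) = \left(\left(-2\right) 53 - 3479\right) \left(3947 + 10 \left(-13\right) \left(6 + 6 \cdot 3\right)\right) = \left(-106 - 3479\right) \left(3947 - 130 \left(6 + 18\right)\right) = - 3585 \left(3947 - 3120\right) = \left(-3585\right) 827 = -2964795$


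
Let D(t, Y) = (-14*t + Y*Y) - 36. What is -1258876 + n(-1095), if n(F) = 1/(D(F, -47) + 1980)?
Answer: -24526681107/19483 ≈ -1.2589e+6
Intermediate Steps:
D(t, Y) = -36 + Y**2 - 14*t (D(t, Y) = (-14*t + Y**2) - 36 = (Y**2 - 14*t) - 36 = -36 + Y**2 - 14*t)
n(F) = 1/(4153 - 14*F) (n(F) = 1/((-36 + (-47)**2 - 14*F) + 1980) = 1/((-36 + 2209 - 14*F) + 1980) = 1/((2173 - 14*F) + 1980) = 1/(4153 - 14*F))
-1258876 + n(-1095) = -1258876 - 1/(-4153 + 14*(-1095)) = -1258876 - 1/(-4153 - 15330) = -1258876 - 1/(-19483) = -1258876 - 1*(-1/19483) = -1258876 + 1/19483 = -24526681107/19483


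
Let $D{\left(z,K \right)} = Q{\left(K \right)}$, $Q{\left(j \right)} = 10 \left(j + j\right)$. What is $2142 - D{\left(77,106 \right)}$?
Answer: $22$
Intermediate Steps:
$Q{\left(j \right)} = 20 j$ ($Q{\left(j \right)} = 10 \cdot 2 j = 20 j$)
$D{\left(z,K \right)} = 20 K$
$2142 - D{\left(77,106 \right)} = 2142 - 20 \cdot 106 = 2142 - 2120 = 22$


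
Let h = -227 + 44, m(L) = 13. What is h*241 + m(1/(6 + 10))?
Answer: -44090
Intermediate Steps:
h = -183
h*241 + m(1/(6 + 10)) = -183*241 + 13 = -44103 + 13 = -44090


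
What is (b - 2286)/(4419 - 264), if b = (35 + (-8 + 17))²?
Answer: -70/831 ≈ -0.084236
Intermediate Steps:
b = 1936 (b = (35 + 9)² = 44² = 1936)
(b - 2286)/(4419 - 264) = (1936 - 2286)/(4419 - 264) = -350/4155 = -350*1/4155 = -70/831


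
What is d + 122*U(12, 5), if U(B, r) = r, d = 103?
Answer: 713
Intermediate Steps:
d + 122*U(12, 5) = 103 + 122*5 = 103 + 610 = 713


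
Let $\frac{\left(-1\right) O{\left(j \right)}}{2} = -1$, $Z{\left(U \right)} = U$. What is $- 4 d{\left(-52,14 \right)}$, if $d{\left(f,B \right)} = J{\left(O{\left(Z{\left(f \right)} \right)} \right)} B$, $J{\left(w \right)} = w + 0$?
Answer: $-112$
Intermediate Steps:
$O{\left(j \right)} = 2$ ($O{\left(j \right)} = \left(-2\right) \left(-1\right) = 2$)
$J{\left(w \right)} = w$
$d{\left(f,B \right)} = 2 B$
$- 4 d{\left(-52,14 \right)} = - 4 \cdot 2 \cdot 14 = \left(-4\right) 28 = -112$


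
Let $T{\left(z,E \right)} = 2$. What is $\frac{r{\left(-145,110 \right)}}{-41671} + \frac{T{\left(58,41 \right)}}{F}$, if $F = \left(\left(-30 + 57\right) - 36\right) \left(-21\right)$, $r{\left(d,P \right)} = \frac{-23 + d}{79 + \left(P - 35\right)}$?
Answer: $\frac{131290}{12376287} \approx 0.010608$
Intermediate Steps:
$r{\left(d,P \right)} = \frac{-23 + d}{44 + P}$ ($r{\left(d,P \right)} = \frac{-23 + d}{79 + \left(P - 35\right)} = \frac{-23 + d}{79 + \left(-35 + P\right)} = \frac{-23 + d}{44 + P}$)
$F = 189$ ($F = \left(27 - 36\right) \left(-21\right) = \left(-9\right) \left(-21\right) = 189$)
$\frac{r{\left(-145,110 \right)}}{-41671} + \frac{T{\left(58,41 \right)}}{F} = \frac{\frac{1}{44 + 110} \left(-23 - 145\right)}{-41671} + \frac{2}{189} = \frac{1}{154} \left(-168\right) \left(- \frac{1}{41671}\right) + 2 \cdot \frac{1}{189} = \frac{1}{154} \left(-168\right) \left(- \frac{1}{41671}\right) + \frac{2}{189} = \left(- \frac{12}{11}\right) \left(- \frac{1}{41671}\right) + \frac{2}{189} = \frac{12}{458381} + \frac{2}{189} = \frac{131290}{12376287}$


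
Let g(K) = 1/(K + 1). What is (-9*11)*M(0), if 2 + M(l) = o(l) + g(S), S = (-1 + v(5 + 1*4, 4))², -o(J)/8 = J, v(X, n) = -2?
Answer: 1881/10 ≈ 188.10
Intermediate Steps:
o(J) = -8*J
S = 9 (S = (-1 - 2)² = (-3)² = 9)
g(K) = 1/(1 + K)
M(l) = -19/10 - 8*l (M(l) = -2 + (-8*l + 1/(1 + 9)) = -2 + (-8*l + 1/10) = -2 + (-8*l + ⅒) = -2 + (⅒ - 8*l) = -19/10 - 8*l)
(-9*11)*M(0) = (-9*11)*(-19/10 - 8*0) = -99*(-19/10 + 0) = -99*(-19/10) = 1881/10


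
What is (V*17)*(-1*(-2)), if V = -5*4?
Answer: -680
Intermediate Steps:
V = -20
(V*17)*(-1*(-2)) = (-20*17)*(-1*(-2)) = -340*2 = -680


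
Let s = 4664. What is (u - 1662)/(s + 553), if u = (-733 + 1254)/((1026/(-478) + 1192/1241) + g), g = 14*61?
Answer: -420238069183/1319607809817 ≈ -0.31846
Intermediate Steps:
g = 854
u = 154528079/252943801 (u = (-733 + 1254)/((1026/(-478) + 1192/1241) + 854) = 521/((1026*(-1/478) + 1192*(1/1241)) + 854) = 521/((-513/239 + 1192/1241) + 854) = 521/(-351745/296599 + 854) = 521/(252943801/296599) = 521*(296599/252943801) = 154528079/252943801 ≈ 0.61092)
(u - 1662)/(s + 553) = (154528079/252943801 - 1662)/(4664 + 553) = -420238069183/252943801/5217 = -420238069183/252943801*1/5217 = -420238069183/1319607809817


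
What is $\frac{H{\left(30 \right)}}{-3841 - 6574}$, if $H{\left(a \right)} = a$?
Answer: $- \frac{6}{2083} \approx -0.0028805$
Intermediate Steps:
$\frac{H{\left(30 \right)}}{-3841 - 6574} = \frac{30}{-3841 - 6574} = \frac{30}{-10415} = 30 \left(- \frac{1}{10415}\right) = - \frac{6}{2083}$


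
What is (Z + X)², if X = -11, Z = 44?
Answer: 1089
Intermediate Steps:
(Z + X)² = (44 - 11)² = 33² = 1089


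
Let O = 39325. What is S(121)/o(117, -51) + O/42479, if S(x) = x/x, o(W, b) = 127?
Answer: 5036754/5394833 ≈ 0.93363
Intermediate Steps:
S(x) = 1
S(121)/o(117, -51) + O/42479 = 1/127 + 39325/42479 = 5036754/5394833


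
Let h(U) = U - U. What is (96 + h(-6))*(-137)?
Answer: -13152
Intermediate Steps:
h(U) = 0
(96 + h(-6))*(-137) = (96 + 0)*(-137) = 96*(-137) = -13152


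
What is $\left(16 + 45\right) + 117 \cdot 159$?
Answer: $18664$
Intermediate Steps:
$\left(16 + 45\right) + 117 \cdot 159 = 61 + 18603 = 18664$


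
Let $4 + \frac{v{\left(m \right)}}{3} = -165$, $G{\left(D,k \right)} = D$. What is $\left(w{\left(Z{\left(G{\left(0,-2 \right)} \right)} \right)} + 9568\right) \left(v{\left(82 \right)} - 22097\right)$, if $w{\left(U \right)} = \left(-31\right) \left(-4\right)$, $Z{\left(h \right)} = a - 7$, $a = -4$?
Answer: $-219077968$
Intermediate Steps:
$Z{\left(h \right)} = -11$ ($Z{\left(h \right)} = -4 - 7 = -11$)
$v{\left(m \right)} = -507$ ($v{\left(m \right)} = -12 + 3 \left(-165\right) = -12 - 495 = -507$)
$w{\left(U \right)} = 124$
$\left(w{\left(Z{\left(G{\left(0,-2 \right)} \right)} \right)} + 9568\right) \left(v{\left(82 \right)} - 22097\right) = \left(124 + 9568\right) \left(-507 - 22097\right) = 9692 \left(-22604\right) = -219077968$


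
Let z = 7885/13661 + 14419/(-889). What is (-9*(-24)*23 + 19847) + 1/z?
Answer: 248107820499/9998326 ≈ 24815.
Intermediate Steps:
z = -9998326/639191 (z = 7885*(1/13661) + 14419*(-1/889) = 415/719 - 14419/889 = -9998326/639191 ≈ -15.642)
(-9*(-24)*23 + 19847) + 1/z = (-9*(-24)*23 + 19847) + 1/(-9998326/639191) = (216*23 + 19847) - 639191/9998326 = (4968 + 19847) - 639191/9998326 = 24815 - 639191/9998326 = 248107820499/9998326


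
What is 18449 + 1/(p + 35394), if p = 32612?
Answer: 1254642695/68006 ≈ 18449.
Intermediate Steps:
18449 + 1/(p + 35394) = 18449 + 1/(32612 + 35394) = 18449 + 1/68006 = 1254642695/68006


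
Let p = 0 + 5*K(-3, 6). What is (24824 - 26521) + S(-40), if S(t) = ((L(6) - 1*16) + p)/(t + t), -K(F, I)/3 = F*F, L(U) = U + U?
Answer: -135621/80 ≈ -1695.3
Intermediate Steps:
L(U) = 2*U
K(F, I) = -3*F**2 (K(F, I) = -3*F*F = -3*F**2)
p = -135 (p = 0 + 5*(-3*(-3)**2) = 0 + 5*(-3*9) = 0 + 5*(-27) = 0 - 135 = -135)
S(t) = -139/(2*t) (S(t) = ((2*6 - 1*16) - 135)/(t + t) = ((12 - 16) - 135)/((2*t)) = (-4 - 135)*(1/(2*t)) = -139/(2*t))
(24824 - 26521) + S(-40) = (24824 - 26521) - 139/2/(-40) = -1697 - 139/2*(-1/40) = -1697 + 139/80 = -135621/80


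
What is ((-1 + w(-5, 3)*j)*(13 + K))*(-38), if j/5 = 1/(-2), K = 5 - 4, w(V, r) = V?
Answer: -6118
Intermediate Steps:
K = 1
j = -5/2 (j = 5*(1/(-2)) = 5*(1*(-½)) = 5*(-½) = -5/2 ≈ -2.5000)
((-1 + w(-5, 3)*j)*(13 + K))*(-38) = ((-1 - 5*(-5/2))*(13 + 1))*(-38) = ((-1 + 25/2)*14)*(-38) = ((23/2)*14)*(-38) = 161*(-38) = -6118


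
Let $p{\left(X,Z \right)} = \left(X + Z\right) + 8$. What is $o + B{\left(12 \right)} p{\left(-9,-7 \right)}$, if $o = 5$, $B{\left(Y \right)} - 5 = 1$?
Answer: $-43$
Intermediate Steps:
$B{\left(Y \right)} = 6$ ($B{\left(Y \right)} = 5 + 1 = 6$)
$p{\left(X,Z \right)} = 8 + X + Z$
$o + B{\left(12 \right)} p{\left(-9,-7 \right)} = 5 + 6 \left(8 - 9 - 7\right) = 5 + 6 \left(-8\right) = 5 - 48 = -43$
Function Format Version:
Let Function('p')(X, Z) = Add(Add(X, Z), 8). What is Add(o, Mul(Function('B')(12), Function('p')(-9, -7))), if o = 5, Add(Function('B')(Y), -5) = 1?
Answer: -43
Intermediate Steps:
Function('B')(Y) = 6 (Function('B')(Y) = Add(5, 1) = 6)
Function('p')(X, Z) = Add(8, X, Z)
Add(o, Mul(Function('B')(12), Function('p')(-9, -7))) = Add(5, Mul(6, Add(8, -9, -7))) = Add(5, Mul(6, -8)) = Add(5, -48) = -43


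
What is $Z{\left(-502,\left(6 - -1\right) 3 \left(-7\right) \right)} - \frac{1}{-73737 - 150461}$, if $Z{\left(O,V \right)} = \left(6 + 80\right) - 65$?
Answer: $\frac{4708159}{224198} \approx 21.0$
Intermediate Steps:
$Z{\left(O,V \right)} = 21$ ($Z{\left(O,V \right)} = 86 - 65 = 21$)
$Z{\left(-502,\left(6 - -1\right) 3 \left(-7\right) \right)} - \frac{1}{-73737 - 150461} = 21 - \frac{1}{-73737 - 150461} = 21 - \frac{1}{-224198} = 21 - - \frac{1}{224198} = 21 + \frac{1}{224198} = \frac{4708159}{224198}$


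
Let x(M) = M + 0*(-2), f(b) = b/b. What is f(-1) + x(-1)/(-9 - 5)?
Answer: 15/14 ≈ 1.0714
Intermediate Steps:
f(b) = 1
x(M) = M (x(M) = M + 0 = M)
f(-1) + x(-1)/(-9 - 5) = 1 - 1/(-9 - 5) = 1 - 1/(-14) = 1 - 1/14*(-1) = 1 + 1/14 = 15/14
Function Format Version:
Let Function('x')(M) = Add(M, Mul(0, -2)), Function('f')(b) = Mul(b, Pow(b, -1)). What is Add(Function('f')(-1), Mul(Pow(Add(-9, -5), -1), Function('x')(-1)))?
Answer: Rational(15, 14) ≈ 1.0714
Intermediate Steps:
Function('f')(b) = 1
Function('x')(M) = M (Function('x')(M) = Add(M, 0) = M)
Add(Function('f')(-1), Mul(Pow(Add(-9, -5), -1), Function('x')(-1))) = Add(1, Mul(Pow(Add(-9, -5), -1), -1)) = Add(1, Mul(Pow(-14, -1), -1)) = Add(1, Mul(Rational(-1, 14), -1)) = Add(1, Rational(1, 14)) = Rational(15, 14)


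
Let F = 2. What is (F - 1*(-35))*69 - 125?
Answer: 2428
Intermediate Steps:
(F - 1*(-35))*69 - 125 = (2 - 1*(-35))*69 - 125 = (2 + 35)*69 - 125 = 37*69 - 125 = 2553 - 125 = 2428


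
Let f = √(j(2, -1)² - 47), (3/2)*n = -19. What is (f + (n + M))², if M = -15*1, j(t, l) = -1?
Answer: 6475/9 - 166*I*√46/3 ≈ 719.44 - 375.29*I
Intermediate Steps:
n = -38/3 (n = (⅔)*(-19) = -38/3 ≈ -12.667)
f = I*√46 (f = √((-1)² - 47) = √(1 - 47) = √(-46) = I*√46 ≈ 6.7823*I)
M = -15
(f + (n + M))² = (I*√46 + (-38/3 - 15))² = (I*√46 - 83/3)² = (-83/3 + I*√46)²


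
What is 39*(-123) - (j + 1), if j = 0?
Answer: -4798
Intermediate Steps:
39*(-123) - (j + 1) = 39*(-123) - (0 + 1) = -4797 - 1*1 = -4797 - 1 = -4798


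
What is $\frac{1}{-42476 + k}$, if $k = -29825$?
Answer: $- \frac{1}{72301} \approx -1.3831 \cdot 10^{-5}$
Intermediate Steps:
$\frac{1}{-42476 + k} = \frac{1}{-42476 - 29825} = \frac{1}{-72301} = - \frac{1}{72301}$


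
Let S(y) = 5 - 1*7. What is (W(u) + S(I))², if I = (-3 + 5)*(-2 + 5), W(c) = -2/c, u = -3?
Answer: 16/9 ≈ 1.7778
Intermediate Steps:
I = 6 (I = 2*3 = 6)
S(y) = -2 (S(y) = 5 - 7 = -2)
(W(u) + S(I))² = (-2/(-3) - 2)² = (-2*(-⅓) - 2)² = (⅔ - 2)² = (-4/3)² = 16/9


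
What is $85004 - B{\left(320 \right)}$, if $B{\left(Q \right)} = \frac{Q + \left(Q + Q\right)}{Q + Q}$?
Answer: $\frac{170005}{2} \approx 85003.0$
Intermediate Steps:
$B{\left(Q \right)} = \frac{3}{2}$ ($B{\left(Q \right)} = \frac{Q + 2 Q}{2 Q} = 3 Q \frac{1}{2 Q} = \frac{3}{2}$)
$85004 - B{\left(320 \right)} = 85004 - \frac{3}{2} = \frac{170005}{2}$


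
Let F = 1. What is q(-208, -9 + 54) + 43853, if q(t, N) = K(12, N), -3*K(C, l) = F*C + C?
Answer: 43845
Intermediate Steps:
K(C, l) = -2*C/3 (K(C, l) = -(1*C + C)/3 = -(C + C)/3 = -2*C/3)
q(t, N) = -8 (q(t, N) = -2/3*12 = -8)
q(-208, -9 + 54) + 43853 = -8 + 43853 = 43845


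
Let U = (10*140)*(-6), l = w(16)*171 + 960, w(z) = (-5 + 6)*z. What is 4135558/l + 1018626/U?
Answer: 823072/825 ≈ 997.66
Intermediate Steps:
w(z) = z (w(z) = 1*z = z)
l = 3696 (l = 16*171 + 960 = 2736 + 960 = 3696)
U = -8400 (U = 1400*(-6) = -8400)
4135558/l + 1018626/U = 4135558/3696 + 1018626/(-8400) = 4135558*(1/3696) + 1018626*(-1/8400) = 295397/264 - 24253/200 = 823072/825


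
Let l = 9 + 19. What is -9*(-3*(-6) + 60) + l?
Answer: -674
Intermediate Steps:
l = 28
-9*(-3*(-6) + 60) + l = -9*(-3*(-6) + 60) + 28 = -9*(18 + 60) + 28 = -9*78 + 28 = -702 + 28 = -674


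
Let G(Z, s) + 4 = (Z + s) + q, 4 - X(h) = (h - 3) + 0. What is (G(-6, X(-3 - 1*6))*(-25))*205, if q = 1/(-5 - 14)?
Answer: -579125/19 ≈ -30480.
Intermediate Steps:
X(h) = 7 - h (X(h) = 4 - ((h - 3) + 0) = 4 - ((-3 + h) + 0) = 4 - (-3 + h) = 4 + (3 - h) = 7 - h)
q = -1/19 (q = 1/(-19) = -1/19 ≈ -0.052632)
G(Z, s) = -77/19 + Z + s (G(Z, s) = -4 + ((Z + s) - 1/19) = -4 + (-1/19 + Z + s) = -77/19 + Z + s)
(G(-6, X(-3 - 1*6))*(-25))*205 = ((-77/19 - 6 + (7 - (-3 - 1*6)))*(-25))*205 = ((-77/19 - 6 + (7 - (-3 - 6)))*(-25))*205 = ((-77/19 - 6 + (7 - 1*(-9)))*(-25))*205 = ((-77/19 - 6 + (7 + 9))*(-25))*205 = ((-77/19 - 6 + 16)*(-25))*205 = ((113/19)*(-25))*205 = -2825/19*205 = -579125/19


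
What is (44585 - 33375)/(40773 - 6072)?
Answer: 11210/34701 ≈ 0.32305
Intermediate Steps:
(44585 - 33375)/(40773 - 6072) = 11210/34701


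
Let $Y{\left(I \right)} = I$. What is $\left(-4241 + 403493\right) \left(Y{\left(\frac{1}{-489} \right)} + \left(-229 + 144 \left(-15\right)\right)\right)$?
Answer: $- \frac{155471656648}{163} \approx -9.5381 \cdot 10^{8}$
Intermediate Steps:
$\left(-4241 + 403493\right) \left(Y{\left(\frac{1}{-489} \right)} + \left(-229 + 144 \left(-15\right)\right)\right) = \left(-4241 + 403493\right) \left(\frac{1}{-489} + \left(-229 + 144 \left(-15\right)\right)\right) = 399252 \left(- \frac{1}{489} - 2389\right) = 399252 \left(- \frac{1168222}{489}\right) = - \frac{155471656648}{163}$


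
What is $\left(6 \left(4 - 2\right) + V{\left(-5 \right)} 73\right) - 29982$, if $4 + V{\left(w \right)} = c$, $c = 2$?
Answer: $-30116$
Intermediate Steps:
$V{\left(w \right)} = -2$ ($V{\left(w \right)} = -4 + 2 = -2$)
$\left(6 \left(4 - 2\right) + V{\left(-5 \right)} 73\right) - 29982 = \left(6 \left(4 - 2\right) - 146\right) - 29982 = \left(6 \cdot 2 - 146\right) - 29982 = \left(12 - 146\right) - 29982 = -134 - 29982 = -30116$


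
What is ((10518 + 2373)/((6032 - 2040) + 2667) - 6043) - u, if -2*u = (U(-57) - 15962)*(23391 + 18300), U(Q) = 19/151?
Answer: -669144699728359/2011018 ≈ -3.3274e+8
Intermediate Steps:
U(Q) = 19/151 (U(Q) = 19*(1/151) = 19/151)
u = 100485440913/302 (u = -(19/151 - 15962)*(23391 + 18300)/2 = -(-2410243)*41691/302 = -½*(-100485440913/151) = 100485440913/302 ≈ 3.3273e+8)
((10518 + 2373)/((6032 - 2040) + 2667) - 6043) - u = ((10518 + 2373)/((6032 - 2040) + 2667) - 6043) - 1*100485440913/302 = (12891/(3992 + 2667) - 6043) - 100485440913/302 = (12891/6659 - 6043) - 100485440913/302 = -40227446/6659 - 100485440913/302 = -669144699728359/2011018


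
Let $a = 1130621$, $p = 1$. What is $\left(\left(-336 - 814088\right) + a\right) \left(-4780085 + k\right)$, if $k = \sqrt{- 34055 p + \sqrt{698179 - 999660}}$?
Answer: $-1511448536745 + 316197 \sqrt{-34055 + i \sqrt{301481}} \approx -1.5114 \cdot 10^{12} + 5.8353 \cdot 10^{7} i$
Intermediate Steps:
$k = \sqrt{-34055 + i \sqrt{301481}}$ ($k = \sqrt{\left(-34055\right) 1 + \sqrt{698179 - 999660}} = \sqrt{-34055 + \sqrt{-301481}} = \sqrt{-34055 + i \sqrt{301481}} \approx 1.488 + 184.55 i$)
$\left(\left(-336 - 814088\right) + a\right) \left(-4780085 + k\right) = \left(\left(-336 - 814088\right) + 1130621\right) \left(-4780085 + \sqrt{-34055 + i \sqrt{301481}}\right) = \left(-814424 + 1130621\right) \left(-4780085 + \sqrt{-34055 + i \sqrt{301481}}\right) = 316197 \left(-4780085 + \sqrt{-34055 + i \sqrt{301481}}\right) = -1511448536745 + 316197 \sqrt{-34055 + i \sqrt{301481}}$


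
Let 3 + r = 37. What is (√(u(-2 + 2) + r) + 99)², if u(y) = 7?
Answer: (99 + √41)² ≈ 11110.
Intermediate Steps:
r = 34 (r = -3 + 37 = 34)
(√(u(-2 + 2) + r) + 99)² = (√(7 + 34) + 99)² = (√41 + 99)² = (99 + √41)²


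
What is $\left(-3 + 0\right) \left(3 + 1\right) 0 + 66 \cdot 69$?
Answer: $4554$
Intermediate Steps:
$\left(-3 + 0\right) \left(3 + 1\right) 0 + 66 \cdot 69 = - 3 \cdot 4 \cdot 0 + 4554 = \left(-3\right) 0 + 4554 = 0 + 4554 = 4554$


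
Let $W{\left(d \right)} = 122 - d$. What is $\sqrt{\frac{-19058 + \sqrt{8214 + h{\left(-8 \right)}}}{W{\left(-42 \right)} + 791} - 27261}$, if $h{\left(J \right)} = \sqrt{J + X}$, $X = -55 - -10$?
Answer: $\frac{\sqrt{-24880913915 + 955 \sqrt{8214 + i \sqrt{53}}}}{955} \approx 1.2731 \cdot 10^{-7} + 165.17 i$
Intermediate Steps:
$X = -45$ ($X = -55 + 10 = -45$)
$h{\left(J \right)} = \sqrt{-45 + J}$ ($h{\left(J \right)} = \sqrt{J - 45} = \sqrt{-45 + J}$)
$\sqrt{\frac{-19058 + \sqrt{8214 + h{\left(-8 \right)}}}{W{\left(-42 \right)} + 791} - 27261} = \sqrt{\frac{-19058 + \sqrt{8214 + \sqrt{-45 - 8}}}{\left(122 - -42\right) + 791} - 27261} = \sqrt{\frac{-19058 + \sqrt{8214 + \sqrt{-53}}}{\left(122 + 42\right) + 791} - 27261} = \sqrt{\frac{-19058 + \sqrt{8214 + i \sqrt{53}}}{164 + 791} - 27261} = \sqrt{\frac{-19058 + \sqrt{8214 + i \sqrt{53}}}{955} - 27261} = \sqrt{\left(-19058 + \sqrt{8214 + i \sqrt{53}}\right) \frac{1}{955} - 27261} = \sqrt{\left(- \frac{19058}{955} + \frac{\sqrt{8214 + i \sqrt{53}}}{955}\right) - 27261} = \sqrt{- \frac{26053313}{955} + \frac{\sqrt{8214 + i \sqrt{53}}}{955}}$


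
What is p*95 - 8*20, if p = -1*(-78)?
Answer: 7250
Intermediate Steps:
p = 78
p*95 - 8*20 = 78*95 - 8*20 = 7410 - 160 = 7250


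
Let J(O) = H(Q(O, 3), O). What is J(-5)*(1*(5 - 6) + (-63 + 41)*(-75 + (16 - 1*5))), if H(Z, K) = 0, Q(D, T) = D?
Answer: 0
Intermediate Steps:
J(O) = 0
J(-5)*(1*(5 - 6) + (-63 + 41)*(-75 + (16 - 1*5))) = 0*(1*(5 - 6) + (-63 + 41)*(-75 + (16 - 1*5))) = 0*(1*(-1) - 22*(-75 + (16 - 5))) = 0*(-1 - 22*(-75 + 11)) = 0*(-1 - 22*(-64)) = 0*(-1 + 1408) = 0*1407 = 0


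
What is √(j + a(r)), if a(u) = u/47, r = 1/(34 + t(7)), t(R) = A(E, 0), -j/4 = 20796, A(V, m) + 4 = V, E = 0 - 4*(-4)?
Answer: I*√388822310734/2162 ≈ 288.42*I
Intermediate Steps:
E = 16 (E = 0 + 16 = 16)
A(V, m) = -4 + V
j = -83184 (j = -4*20796 = -83184)
t(R) = 12 (t(R) = -4 + 16 = 12)
r = 1/46 (r = 1/(34 + 12) = 1/46 ≈ 0.021739)
a(u) = u/47 (a(u) = u*(1/47) = u/47)
√(j + a(r)) = √(-83184 + (1/47)*(1/46)) = √(-83184 + 1/2162) = √(-179843807/2162) = I*√388822310734/2162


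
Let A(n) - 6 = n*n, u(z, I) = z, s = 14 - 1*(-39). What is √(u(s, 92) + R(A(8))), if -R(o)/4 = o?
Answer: I*√227 ≈ 15.067*I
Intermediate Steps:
s = 53 (s = 14 + 39 = 53)
A(n) = 6 + n² (A(n) = 6 + n*n = 6 + n²)
R(o) = -4*o
√(u(s, 92) + R(A(8))) = √(53 - 4*(6 + 8²)) = √(53 - 4*(6 + 64)) = √(53 - 4*70) = √(53 - 280) = √(-227) = I*√227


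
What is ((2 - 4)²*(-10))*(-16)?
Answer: 640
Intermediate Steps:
((2 - 4)²*(-10))*(-16) = ((-2)²*(-10))*(-16) = (4*(-10))*(-16) = -40*(-16) = 640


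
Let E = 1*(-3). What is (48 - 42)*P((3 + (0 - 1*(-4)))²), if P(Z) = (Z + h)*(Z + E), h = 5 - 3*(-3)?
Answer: 17388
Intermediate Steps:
E = -3
h = 14 (h = 5 + 9 = 14)
P(Z) = (-3 + Z)*(14 + Z) (P(Z) = (Z + 14)*(Z - 3) = (14 + Z)*(-3 + Z) = (-3 + Z)*(14 + Z))
(48 - 42)*P((3 + (0 - 1*(-4)))²) = (48 - 42)*(-42 + ((3 + (0 - 1*(-4)))²)² + 11*(3 + (0 - 1*(-4)))²) = 6*(-42 + ((3 + (0 + 4))²)² + 11*(3 + (0 + 4))²) = 6*(-42 + ((3 + 4)²)² + 11*(3 + 4)²) = 6*(-42 + (7²)² + 11*7²) = 6*(-42 + 49² + 11*49) = 6*(-42 + 2401 + 539) = 6*2898 = 17388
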